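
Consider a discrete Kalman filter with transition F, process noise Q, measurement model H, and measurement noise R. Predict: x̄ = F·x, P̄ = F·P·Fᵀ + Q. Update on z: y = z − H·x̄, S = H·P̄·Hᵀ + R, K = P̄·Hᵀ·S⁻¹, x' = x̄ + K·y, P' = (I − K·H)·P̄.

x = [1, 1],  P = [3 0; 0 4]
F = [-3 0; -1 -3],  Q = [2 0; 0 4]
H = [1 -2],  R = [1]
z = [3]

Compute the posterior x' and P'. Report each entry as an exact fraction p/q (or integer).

x' = [-260/83, -255/83]
P' = [4693/166 2341/166; 2341/166 1209/166]

x̄ = F·x = [-3, -4]
P̄ = F·P·Fᵀ + Q = [29 9; 9 43]
y = z − H·x̄ = [-2]
S = H·P̄·Hᵀ + R = [166]
K = P̄·Hᵀ·S⁻¹ = [11/166; -77/166]
x' = x̄ + K·y = [-260/83, -255/83]
P' = (I − K·H)·P̄ = [4693/166 2341/166; 2341/166 1209/166]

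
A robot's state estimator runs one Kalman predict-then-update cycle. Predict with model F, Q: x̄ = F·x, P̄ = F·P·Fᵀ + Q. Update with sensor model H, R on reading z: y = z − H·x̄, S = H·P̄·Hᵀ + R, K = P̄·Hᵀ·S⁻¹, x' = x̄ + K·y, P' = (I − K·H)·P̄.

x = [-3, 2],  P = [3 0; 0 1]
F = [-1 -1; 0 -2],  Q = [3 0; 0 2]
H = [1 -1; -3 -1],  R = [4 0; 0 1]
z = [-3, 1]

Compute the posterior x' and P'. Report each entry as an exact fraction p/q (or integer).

x' = [-311/945, -20/189]
P' = [218/945 -82/189; -82/189 286/189]

x̄ = F·x = [1, -4]
P̄ = F·P·Fᵀ + Q = [7 2; 2 6]
y = z − H·x̄ = [-8, 0]
S = H·P̄·Hᵀ + R = [13 -11; -11 82]
K = P̄·Hᵀ·S⁻¹ = [157/945 -244/945; -92/189 -40/189]
x' = x̄ + K·y = [-311/945, -20/189]
P' = (I − K·H)·P̄ = [218/945 -82/189; -82/189 286/189]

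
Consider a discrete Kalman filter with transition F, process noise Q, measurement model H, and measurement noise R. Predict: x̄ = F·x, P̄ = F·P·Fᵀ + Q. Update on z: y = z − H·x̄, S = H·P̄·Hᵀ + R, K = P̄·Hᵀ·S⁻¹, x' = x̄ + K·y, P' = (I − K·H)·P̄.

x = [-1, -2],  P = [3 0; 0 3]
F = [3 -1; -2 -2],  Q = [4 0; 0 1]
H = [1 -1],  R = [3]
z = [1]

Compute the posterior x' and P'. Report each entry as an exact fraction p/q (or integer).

x̄ = F·x = [-1, 6]
P̄ = F·P·Fᵀ + Q = [34 -12; -12 25]
y = z − H·x̄ = [8]
S = H·P̄·Hᵀ + R = [86]
K = P̄·Hᵀ·S⁻¹ = [23/43; -37/86]
x' = x̄ + K·y = [141/43, 110/43]
P' = (I − K·H)·P̄ = [404/43 335/43; 335/43 781/86]

x' = [141/43, 110/43]
P' = [404/43 335/43; 335/43 781/86]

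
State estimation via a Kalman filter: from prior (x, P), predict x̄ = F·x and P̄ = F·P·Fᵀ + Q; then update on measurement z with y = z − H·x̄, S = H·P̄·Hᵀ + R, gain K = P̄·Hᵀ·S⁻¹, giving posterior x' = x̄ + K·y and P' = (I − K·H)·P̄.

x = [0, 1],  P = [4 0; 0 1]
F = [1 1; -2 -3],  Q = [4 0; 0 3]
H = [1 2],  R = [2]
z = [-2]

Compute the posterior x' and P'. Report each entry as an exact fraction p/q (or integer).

x̄ = F·x = [1, -3]
P̄ = F·P·Fᵀ + Q = [9 -11; -11 28]
y = z − H·x̄ = [3]
S = H·P̄·Hᵀ + R = [79]
K = P̄·Hᵀ·S⁻¹ = [-13/79; 45/79]
x' = x̄ + K·y = [40/79, -102/79]
P' = (I − K·H)·P̄ = [542/79 -284/79; -284/79 187/79]

x' = [40/79, -102/79]
P' = [542/79 -284/79; -284/79 187/79]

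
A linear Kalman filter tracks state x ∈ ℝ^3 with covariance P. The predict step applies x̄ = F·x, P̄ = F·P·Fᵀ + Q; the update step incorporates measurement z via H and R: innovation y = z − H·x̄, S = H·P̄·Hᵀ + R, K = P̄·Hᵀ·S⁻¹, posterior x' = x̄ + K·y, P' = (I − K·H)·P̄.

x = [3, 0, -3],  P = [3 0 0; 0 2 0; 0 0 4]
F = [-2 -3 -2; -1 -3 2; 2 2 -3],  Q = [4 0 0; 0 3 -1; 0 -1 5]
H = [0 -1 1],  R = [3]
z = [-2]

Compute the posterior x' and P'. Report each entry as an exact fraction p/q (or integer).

x̄ = F·x = [0, -9, 15]
P̄ = F·P·Fᵀ + Q = [50 8 0; 8 40 -43; 0 -43 61]
y = z − H·x̄ = [-26]
S = H·P̄·Hᵀ + R = [190]
K = P̄·Hᵀ·S⁻¹ = [-4/95; -83/190; 52/95]
x' = x̄ + K·y = [104/95, 224/95, 73/95]
P' = (I − K·H)·P̄ = [4718/95 428/95 416/95; 428/95 711/190 231/95; 416/95 231/95 387/95]

x' = [104/95, 224/95, 73/95]
P' = [4718/95 428/95 416/95; 428/95 711/190 231/95; 416/95 231/95 387/95]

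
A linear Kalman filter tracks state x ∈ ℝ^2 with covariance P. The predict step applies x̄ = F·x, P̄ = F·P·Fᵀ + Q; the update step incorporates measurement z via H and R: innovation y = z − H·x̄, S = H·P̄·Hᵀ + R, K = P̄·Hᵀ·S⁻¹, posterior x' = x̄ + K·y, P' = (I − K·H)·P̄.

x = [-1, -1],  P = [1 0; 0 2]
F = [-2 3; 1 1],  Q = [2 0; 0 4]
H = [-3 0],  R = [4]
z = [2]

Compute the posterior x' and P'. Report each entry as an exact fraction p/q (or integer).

x' = [-37/55, -107/55]
P' = [24/55 4/55; 4/55 349/55]

x̄ = F·x = [-1, -2]
P̄ = F·P·Fᵀ + Q = [24 4; 4 7]
y = z − H·x̄ = [-1]
S = H·P̄·Hᵀ + R = [220]
K = P̄·Hᵀ·S⁻¹ = [-18/55; -3/55]
x' = x̄ + K·y = [-37/55, -107/55]
P' = (I − K·H)·P̄ = [24/55 4/55; 4/55 349/55]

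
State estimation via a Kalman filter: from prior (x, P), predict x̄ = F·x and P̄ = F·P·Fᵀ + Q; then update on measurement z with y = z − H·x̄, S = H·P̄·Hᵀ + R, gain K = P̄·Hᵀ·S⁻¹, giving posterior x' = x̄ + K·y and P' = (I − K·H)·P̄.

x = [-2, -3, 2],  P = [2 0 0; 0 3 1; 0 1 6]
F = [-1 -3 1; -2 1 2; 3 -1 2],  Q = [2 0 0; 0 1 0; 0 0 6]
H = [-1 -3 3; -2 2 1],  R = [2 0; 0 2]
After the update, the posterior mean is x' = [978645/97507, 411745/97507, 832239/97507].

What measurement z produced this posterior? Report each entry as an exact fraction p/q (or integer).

x̄ = F·x = [13, 5, 1]
P̄ = F·P·Fᵀ + Q = [31 2 8; 2 40 9; 8 9 47]
S = H·P̄·Hᵀ + R = [618 -58; -58 321]
K = P̄·Hᵀ·S⁻¹ = [-7073/195014 -15827/97507; -25565/195014 23510/97507; 18434/97507 18215/97507]
x' − x̄ = [-288946/97507, -75790/97507, 734732/97507] = K·y
y = (KᵀK)⁻¹·Kᵀ·(x' − x̄) = [28, 12]
z = y + H·x̄ = [28, 12] + [-25, -15] = [3, -3]

z = [3, -3]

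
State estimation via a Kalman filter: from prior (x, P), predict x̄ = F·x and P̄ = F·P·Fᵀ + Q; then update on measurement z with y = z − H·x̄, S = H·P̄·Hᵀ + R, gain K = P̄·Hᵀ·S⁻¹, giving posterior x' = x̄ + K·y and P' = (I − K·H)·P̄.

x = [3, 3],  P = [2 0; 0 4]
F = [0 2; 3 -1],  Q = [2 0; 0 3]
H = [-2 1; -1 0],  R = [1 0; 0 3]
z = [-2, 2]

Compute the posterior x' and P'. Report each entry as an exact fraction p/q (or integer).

x̄ = F·x = [6, 6]
P̄ = F·P·Fᵀ + Q = [18 -8; -8 25]
y = z − H·x̄ = [4, 8]
S = H·P̄·Hᵀ + R = [130 44; 44 21]
K = P̄·Hᵀ·S⁻¹ = [-66/397 -202/397; 509/794 -382/397]
x' = x̄ + K·y = [502/397, 344/397]
P' = (I − K·H)·P̄ = [606/397 1146/397; 1146/397 5093/794]

x' = [502/397, 344/397]
P' = [606/397 1146/397; 1146/397 5093/794]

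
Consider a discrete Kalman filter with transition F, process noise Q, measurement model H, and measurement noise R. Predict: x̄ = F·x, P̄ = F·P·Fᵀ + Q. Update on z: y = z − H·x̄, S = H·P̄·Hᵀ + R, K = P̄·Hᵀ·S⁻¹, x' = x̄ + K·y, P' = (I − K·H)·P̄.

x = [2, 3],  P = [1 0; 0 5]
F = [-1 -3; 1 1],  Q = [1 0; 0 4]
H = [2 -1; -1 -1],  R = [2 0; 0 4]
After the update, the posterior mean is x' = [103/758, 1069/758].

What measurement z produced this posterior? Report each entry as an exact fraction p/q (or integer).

x̄ = F·x = [-11, 5]
P̄ = F·P·Fᵀ + Q = [47 -16; -16 10]
S = H·P̄·Hᵀ + R = [264 -68; -68 29]
K = P̄·Hᵀ·S⁻¹ = [541/1516 -88/379; -405/1516 -159/379]
x' − x̄ = [8441/758, -2721/758] = K·y
y = (KᵀK)⁻¹·Kᵀ·(x' − x̄) = [26, -8]
z = y + H·x̄ = [26, -8] + [-27, 6] = [-1, -2]

z = [-1, -2]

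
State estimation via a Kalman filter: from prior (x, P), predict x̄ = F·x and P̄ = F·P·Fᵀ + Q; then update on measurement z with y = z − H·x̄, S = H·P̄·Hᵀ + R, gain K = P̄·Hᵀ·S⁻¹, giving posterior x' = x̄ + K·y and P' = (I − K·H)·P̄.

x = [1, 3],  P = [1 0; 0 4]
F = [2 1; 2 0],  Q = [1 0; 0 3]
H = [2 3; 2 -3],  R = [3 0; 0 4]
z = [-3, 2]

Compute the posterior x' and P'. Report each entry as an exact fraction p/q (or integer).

x̄ = F·x = [5, 2]
P̄ = F·P·Fᵀ + Q = [9 4; 4 7]
y = z − H·x̄ = [-19, -2]
S = H·P̄·Hᵀ + R = [150 -27; -27 55]
K = P̄·Hᵀ·S⁻¹ = [604/2507 570/2507; 1244/7521 -389/2507]
x' = x̄ + K·y = [-81/2507, -6260/7521]
P' = (I − K·H)·P̄ = [1023/2507 -78/2507; -78/2507 1400/7521]

x' = [-81/2507, -6260/7521]
P' = [1023/2507 -78/2507; -78/2507 1400/7521]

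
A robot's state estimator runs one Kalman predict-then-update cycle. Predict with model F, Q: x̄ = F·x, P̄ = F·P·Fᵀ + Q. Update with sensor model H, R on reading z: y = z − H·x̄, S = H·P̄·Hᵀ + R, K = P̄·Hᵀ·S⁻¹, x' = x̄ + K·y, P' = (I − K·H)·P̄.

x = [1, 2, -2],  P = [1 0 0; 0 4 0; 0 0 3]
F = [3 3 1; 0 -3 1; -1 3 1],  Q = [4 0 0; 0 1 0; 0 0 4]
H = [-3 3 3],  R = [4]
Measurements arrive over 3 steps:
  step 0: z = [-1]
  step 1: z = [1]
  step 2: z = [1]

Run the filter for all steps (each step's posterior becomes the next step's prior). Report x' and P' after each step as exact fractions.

step 0: x' = [-217/116, -22/29, -177/116], P' = [8551/580 -75/29 1971/116; -75/29 440/29 -507/29; 1971/116 -507/29 3979/116]
step 1: x' = [-5738799/1686499, -6064647/1686499, 906341/1686499], P' = [119682552/1686499 180889580/1686499 -61777396/1686499; 180889580/1686499 301812372/1686499 -120510412/1686499; -61777396/1686499 -120510412/1686499 58498792/1686499]
step 2: x' = [-154485634909/92378615203, -264046441471/92378615203, 140519651543/92378615203], P' = [1986952309112/92378615203 2587632544492/92378615203 -632030847220/92378615203; 2587632544492/92378615203 4832390124692/92378615203 -2221088205580/92378615203; -632030847220/92378615203 -2221088205580/92378615203 1575091535992/92378615203]

step 0: x̄ = F·x = [7, -8, 3]
step 0: P̄ = F·P·Fᵀ + Q = [52 -33 36; -33 40 -33; 36 -33 44]
step 0: y = z − H·x̄ = [35]
step 0: S = H·P̄·Hᵀ + R = [580]
step 0: K = P̄·Hᵀ·S⁻¹ = [-147/580; 6/29; -15/116]
step 0: x' = x̄ + K·y = [-217/116, -22/29, -177/116]
step 0: P' = (I − K·H)·P̄ = [8551/580 -75/29 1971/116; -75/29 440/29 -507/29; 1971/116 -507/29 3979/116]
step 1: x̄ = F·x = [-273/29, 3/4, -56/29]
step 1: P̄ = F·P·Fᵀ + Q = [37416/145 -28 5828/145; -28 1107/4 -127; 5828/145 -127 9604/145]
step 1: y = z − H·x̄ = [-2749/116]
step 1: S = H·P̄·Hᵀ + R = [1686499/580]
step 1: K = P̄·Hᵀ·S⁻¹ = [-427776/1686499; 309285/1686499; -175668/1686499]
step 1: x' = x̄ + K·y = [-5738799/1686499, -6064647/1686499, 906341/1686499]
step 1: P' = (I − K·H)·P̄ = [119682552/1686499 180889580/1686499 -61777396/1686499; 180889580/1686499 301812372/1686499 -120510412/1686499; -61777396/1686499 -120510412/1686499 58498792/1686499]
step 2: x̄ = F·x = [-34503997/1686499, 19100282/1686499, -11548801/1686499]
step 2: P̄ = F·P·Fᵀ + Q = [6020984696/1686499 -4471150964/1686499 2654482700/1686499; -4471150964/1686499 3499559111/1686499 -2053366420/1686499; 2654482700/1686499 -2053366420/1686499 1216393528/1686499]
step 2: y = z − H·x̄ = [-124479935/1686499]
step 2: S = H·P̄·Hᵀ + R = [92378615203/1686499]
step 2: K = P̄·Hᵀ·S⁻¹ = [-23512958880/92378615203; 17752030965/92378615203; -10474366776/92378615203]
step 2: x' = x̄ + K·y = [-154485634909/92378615203, -264046441471/92378615203, 140519651543/92378615203]
step 2: P' = (I − K·H)·P̄ = [1986952309112/92378615203 2587632544492/92378615203 -632030847220/92378615203; 2587632544492/92378615203 4832390124692/92378615203 -2221088205580/92378615203; -632030847220/92378615203 -2221088205580/92378615203 1575091535992/92378615203]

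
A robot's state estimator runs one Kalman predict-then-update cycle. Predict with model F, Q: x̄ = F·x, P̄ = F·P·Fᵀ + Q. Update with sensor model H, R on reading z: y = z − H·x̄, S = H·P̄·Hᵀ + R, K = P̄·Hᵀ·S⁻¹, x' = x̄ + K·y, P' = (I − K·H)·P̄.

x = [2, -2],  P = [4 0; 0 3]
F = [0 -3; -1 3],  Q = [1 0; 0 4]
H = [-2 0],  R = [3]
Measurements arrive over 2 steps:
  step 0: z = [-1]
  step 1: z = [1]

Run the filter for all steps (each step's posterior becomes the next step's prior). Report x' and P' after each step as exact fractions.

step 0: x' = [74/115, -326/115], P' = [84/115 -81/115; -81/115 1109/115]
step 1: x' = [-17258/40729, -4340/40729], P' = [30288/40729 -30672/40729; -30672/40729 263881/40729]

step 0: x̄ = F·x = [6, -8]
step 0: P̄ = F·P·Fᵀ + Q = [28 -27; -27 35]
step 0: y = z − H·x̄ = [11]
step 0: S = H·P̄·Hᵀ + R = [115]
step 0: K = P̄·Hᵀ·S⁻¹ = [-56/115; 54/115]
step 0: x' = x̄ + K·y = [74/115, -326/115]
step 0: P' = (I − K·H)·P̄ = [84/115 -81/115; -81/115 1109/115]
step 1: x̄ = F·x = [978/115, -1052/115]
step 1: P̄ = F·P·Fᵀ + Q = [10096/115 -10224/115; -10224/115 11011/115]
step 1: y = z − H·x̄ = [2071/115]
step 1: S = H·P̄·Hᵀ + R = [40729/115]
step 1: K = P̄·Hᵀ·S⁻¹ = [-20192/40729; 20448/40729]
step 1: x' = x̄ + K·y = [-17258/40729, -4340/40729]
step 1: P' = (I − K·H)·P̄ = [30288/40729 -30672/40729; -30672/40729 263881/40729]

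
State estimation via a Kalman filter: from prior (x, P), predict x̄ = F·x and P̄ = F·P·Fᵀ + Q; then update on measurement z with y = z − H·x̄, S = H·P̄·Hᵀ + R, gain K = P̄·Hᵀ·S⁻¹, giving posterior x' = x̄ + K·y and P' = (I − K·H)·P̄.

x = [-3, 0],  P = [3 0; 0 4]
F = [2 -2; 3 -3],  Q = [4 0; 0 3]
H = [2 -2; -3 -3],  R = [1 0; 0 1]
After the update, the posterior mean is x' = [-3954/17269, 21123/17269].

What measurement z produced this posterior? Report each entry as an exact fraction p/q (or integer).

z = [-3, -3]

x̄ = F·x = [-6, -9]
P̄ = F·P·Fᵀ + Q = [32 42; 42 66]
S = H·P̄·Hᵀ + R = [57 204; 204 1639]
K = P̄·Hᵀ·S⁻¹ = [12508/51807 -2858/17269; -4192/17269 -2892/17269]
x' − x̄ = [99660/17269, 176544/17269] = K·y
y = (KᵀK)⁻¹·Kᵀ·(x' − x̄) = [-9, -48]
z = y + H·x̄ = [-9, -48] + [6, 45] = [-3, -3]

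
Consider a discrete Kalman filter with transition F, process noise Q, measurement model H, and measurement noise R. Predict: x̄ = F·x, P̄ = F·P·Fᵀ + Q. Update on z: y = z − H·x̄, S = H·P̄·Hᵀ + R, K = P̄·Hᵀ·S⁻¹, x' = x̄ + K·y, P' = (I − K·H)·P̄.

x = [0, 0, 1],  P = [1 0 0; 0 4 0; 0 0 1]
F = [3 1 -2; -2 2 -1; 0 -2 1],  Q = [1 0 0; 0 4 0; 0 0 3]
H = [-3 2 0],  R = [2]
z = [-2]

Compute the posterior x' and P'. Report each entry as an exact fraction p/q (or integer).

x̄ = F·x = [-2, -1, 1]
P̄ = F·P·Fᵀ + Q = [18 4 -10; 4 25 -17; -10 -17 20]
y = z − H·x̄ = [-6]
S = H·P̄·Hᵀ + R = [216]
K = P̄·Hᵀ·S⁻¹ = [-23/108; 19/108; -1/54]
x' = x̄ + K·y = [-13/18, -37/18, 10/9]
P' = (I − K·H)·P̄ = [443/54 653/54 -293/27; 653/54 989/54 -440/27; -293/27 -440/27 538/27]

x' = [-13/18, -37/18, 10/9]
P' = [443/54 653/54 -293/27; 653/54 989/54 -440/27; -293/27 -440/27 538/27]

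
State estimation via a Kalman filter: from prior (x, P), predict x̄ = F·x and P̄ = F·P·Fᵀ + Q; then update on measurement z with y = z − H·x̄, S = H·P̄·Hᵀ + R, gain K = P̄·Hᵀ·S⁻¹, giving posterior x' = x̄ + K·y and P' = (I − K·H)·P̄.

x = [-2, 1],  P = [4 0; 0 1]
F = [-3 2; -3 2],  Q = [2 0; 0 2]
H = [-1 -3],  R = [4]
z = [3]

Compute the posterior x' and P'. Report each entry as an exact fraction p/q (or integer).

x̄ = F·x = [8, 8]
P̄ = F·P·Fᵀ + Q = [42 40; 40 42]
y = z − H·x̄ = [35]
S = H·P̄·Hᵀ + R = [664]
K = P̄·Hᵀ·S⁻¹ = [-81/332; -1/4]
x' = x̄ + K·y = [-179/332, -3/4]
P' = (I − K·H)·P̄ = [411/166 -1/2; -1/2 1/2]

x' = [-179/332, -3/4]
P' = [411/166 -1/2; -1/2 1/2]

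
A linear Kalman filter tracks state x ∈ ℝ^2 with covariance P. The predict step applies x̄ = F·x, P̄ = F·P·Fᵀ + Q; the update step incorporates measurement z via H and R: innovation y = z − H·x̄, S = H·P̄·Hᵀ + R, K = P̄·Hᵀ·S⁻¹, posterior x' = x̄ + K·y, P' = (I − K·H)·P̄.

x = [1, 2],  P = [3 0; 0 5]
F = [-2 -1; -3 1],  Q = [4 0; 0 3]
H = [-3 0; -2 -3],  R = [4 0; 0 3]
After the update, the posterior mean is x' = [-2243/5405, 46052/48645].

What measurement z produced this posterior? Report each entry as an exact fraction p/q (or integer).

x̄ = F·x = [-4, -1]
P̄ = F·P·Fᵀ + Q = [21 13; 13 35]
S = H·P̄·Hᵀ + R = [193 243; 243 558]
K = P̄·Hᵀ·S⁻¹ = [-1719/5405 -36/5405; 1119/5405 -15806/48645]
x' − x̄ = [19377/5405, 94697/48645] = K·y
y = (KᵀK)⁻¹·Kᵀ·(x' − x̄) = [-11, -13]
z = y + H·x̄ = [-11, -13] + [12, 11] = [1, -2]

z = [1, -2]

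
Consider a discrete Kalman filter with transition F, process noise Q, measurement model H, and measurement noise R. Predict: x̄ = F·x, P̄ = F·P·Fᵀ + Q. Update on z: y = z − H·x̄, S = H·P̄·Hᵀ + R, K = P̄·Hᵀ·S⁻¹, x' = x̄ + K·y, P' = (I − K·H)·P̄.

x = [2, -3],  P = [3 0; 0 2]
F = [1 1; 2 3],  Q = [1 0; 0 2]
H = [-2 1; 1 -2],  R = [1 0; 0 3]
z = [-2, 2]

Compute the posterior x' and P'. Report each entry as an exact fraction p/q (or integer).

x' = [301/545, -93/109]
P' = [354/545 84/109; 84/109 144/109]

x̄ = F·x = [-1, -5]
P̄ = F·P·Fᵀ + Q = [6 12; 12 32]
y = z − H·x̄ = [1, -7]
S = H·P̄·Hᵀ + R = [9 -16; -16 89]
K = P̄·Hᵀ·S⁻¹ = [-288/545 -162/545; -24/109 -68/109]
x' = x̄ + K·y = [301/545, -93/109]
P' = (I − K·H)·P̄ = [354/545 84/109; 84/109 144/109]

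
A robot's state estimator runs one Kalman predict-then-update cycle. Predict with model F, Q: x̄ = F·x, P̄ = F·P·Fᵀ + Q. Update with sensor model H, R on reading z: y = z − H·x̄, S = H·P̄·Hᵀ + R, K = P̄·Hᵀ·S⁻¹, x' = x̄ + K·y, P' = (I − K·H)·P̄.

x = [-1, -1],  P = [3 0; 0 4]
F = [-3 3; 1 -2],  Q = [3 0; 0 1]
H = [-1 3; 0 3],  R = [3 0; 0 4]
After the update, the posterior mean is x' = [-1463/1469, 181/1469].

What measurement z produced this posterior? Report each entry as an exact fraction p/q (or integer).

z = [2, -1]

x̄ = F·x = [0, 1]
P̄ = F·P·Fᵀ + Q = [66 -33; -33 20]
S = H·P̄·Hᵀ + R = [447 279; 279 184]
K = P̄·Hᵀ·S⁻¹ = [-913/1469 594/1469; 124/1469 291/1469]
x' − x̄ = [-1463/1469, -1288/1469] = K·y
y = (KᵀK)⁻¹·Kᵀ·(x' − x̄) = [-1, -4]
z = y + H·x̄ = [-1, -4] + [3, 3] = [2, -1]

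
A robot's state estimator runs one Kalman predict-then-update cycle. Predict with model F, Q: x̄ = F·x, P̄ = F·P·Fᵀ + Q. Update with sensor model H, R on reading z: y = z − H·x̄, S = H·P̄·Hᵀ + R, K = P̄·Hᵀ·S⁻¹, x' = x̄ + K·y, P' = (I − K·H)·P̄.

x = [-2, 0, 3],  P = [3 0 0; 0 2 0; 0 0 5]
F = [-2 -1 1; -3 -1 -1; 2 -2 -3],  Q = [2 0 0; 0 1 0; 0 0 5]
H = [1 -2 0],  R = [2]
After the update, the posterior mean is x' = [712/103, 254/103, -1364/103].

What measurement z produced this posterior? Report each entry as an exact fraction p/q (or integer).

z = [2]

x̄ = F·x = [7, 3, -13]
P̄ = F·P·Fᵀ + Q = [21 15 -23; 15 35 1; -23 1 70]
S = H·P̄·Hᵀ + R = [103]
K = P̄·Hᵀ·S⁻¹ = [-9/103; -55/103; -25/103]
x' − x̄ = [-9/103, -55/103, -25/103] = K·y
y = (KᵀK)⁻¹·Kᵀ·(x' − x̄) = [1]
z = y + H·x̄ = [1] + [1] = [2]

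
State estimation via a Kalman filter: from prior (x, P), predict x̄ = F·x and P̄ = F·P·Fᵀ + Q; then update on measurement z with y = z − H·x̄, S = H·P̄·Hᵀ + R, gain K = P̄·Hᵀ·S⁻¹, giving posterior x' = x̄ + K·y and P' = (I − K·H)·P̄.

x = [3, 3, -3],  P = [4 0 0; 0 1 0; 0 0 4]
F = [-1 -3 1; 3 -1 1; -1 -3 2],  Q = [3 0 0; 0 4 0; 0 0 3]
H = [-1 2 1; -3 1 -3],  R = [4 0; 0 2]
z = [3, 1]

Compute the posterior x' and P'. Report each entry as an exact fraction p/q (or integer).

x̄ = F·x = [-15, 3, -18]
P̄ = F·P·Fᵀ + Q = [20 -5 21; -5 45 -1; 21 -1 32]
y = z − H·x̄ = [0, -101]
S = H·P̄·Hᵀ + R = [210 94; 94 929]
K = P̄·Hᵀ·S⁻¹ = [3671/186254 -13017/93127; 40702/93127 2197/93127; 23401/186254 -17223/93127]
x' = x̄ + K·y = [-82188/93127, 57484/93127, 63237/93127]
P' = (I − K·H)·P̄ = [425767/186254 181899/93127 -287145/186254; 181899/93127 226316/93127 -107925/93127; -287145/186254 -107925/93127 238159/186254]

x' = [-82188/93127, 57484/93127, 63237/93127]
P' = [425767/186254 181899/93127 -287145/186254; 181899/93127 226316/93127 -107925/93127; -287145/186254 -107925/93127 238159/186254]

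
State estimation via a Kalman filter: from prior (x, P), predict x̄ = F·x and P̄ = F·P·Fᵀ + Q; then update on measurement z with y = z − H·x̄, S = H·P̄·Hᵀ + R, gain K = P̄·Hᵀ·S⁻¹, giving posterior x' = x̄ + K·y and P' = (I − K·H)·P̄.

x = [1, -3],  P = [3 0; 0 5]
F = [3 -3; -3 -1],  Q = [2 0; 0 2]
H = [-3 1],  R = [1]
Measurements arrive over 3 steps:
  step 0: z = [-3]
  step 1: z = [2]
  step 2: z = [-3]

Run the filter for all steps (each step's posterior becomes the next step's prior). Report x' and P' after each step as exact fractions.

step 0: x' = [1554/773, 2310/773], P' = [2446/773 7104/773; 7104/773 21382/773]
step 1: x' = [-1492488/372937, -3733304/372937], P' = [777986/372937 2154336/372937; 2154336/372937 6296306/372937]
step 2: x' = [454326042/109192733, 78812474/8399441], P' = [228697594/109192733 48768960/8399441; 48768960/8399441 142655410/8399441]

step 0: x̄ = F·x = [12, 0]
step 0: P̄ = F·P·Fᵀ + Q = [74 -12; -12 34]
step 0: y = z − H·x̄ = [33]
step 0: S = H·P̄·Hᵀ + R = [773]
step 0: K = P̄·Hᵀ·S⁻¹ = [-234/773; 70/773]
step 0: x' = x̄ + K·y = [1554/773, 2310/773]
step 0: P' = (I − K·H)·P̄ = [2446/773 7104/773; 7104/773 21382/773]
step 1: x̄ = F·x = [-2268/773, -6972/773]
step 1: P̄ = F·P·Fᵀ + Q = [88126/773 84756/773; 84756/773 87566/773]
step 1: y = z − H·x̄ = [1714/773]
step 1: S = H·P̄·Hᵀ + R = [372937/773]
step 1: K = P̄·Hᵀ·S⁻¹ = [-179622/372937; -166702/372937]
step 1: x' = x̄ + K·y = [-1492488/372937, -3733304/372937]
step 1: P' = (I − K·H)·P̄ = [777986/372937 2154336/372937; 2154336/372937 6296306/372937]
step 2: x̄ = F·x = [6722448/372937, 8210768/372937]
step 2: P̄ = F·P·Fᵀ + Q = [25636454/372937 24813060/372937; 24813060/372937 26970070/372937]
step 2: y = z − H·x̄ = [10837765/372937]
step 2: S = H·P̄·Hᵀ + R = [109192733/372937]
step 2: K = P̄·Hᵀ·S⁻¹ = [-52096302/109192733; -3651470/8399441]
step 2: x' = x̄ + K·y = [454326042/109192733, 78812474/8399441]
step 2: P' = (I − K·H)·P̄ = [228697594/109192733 48768960/8399441; 48768960/8399441 142655410/8399441]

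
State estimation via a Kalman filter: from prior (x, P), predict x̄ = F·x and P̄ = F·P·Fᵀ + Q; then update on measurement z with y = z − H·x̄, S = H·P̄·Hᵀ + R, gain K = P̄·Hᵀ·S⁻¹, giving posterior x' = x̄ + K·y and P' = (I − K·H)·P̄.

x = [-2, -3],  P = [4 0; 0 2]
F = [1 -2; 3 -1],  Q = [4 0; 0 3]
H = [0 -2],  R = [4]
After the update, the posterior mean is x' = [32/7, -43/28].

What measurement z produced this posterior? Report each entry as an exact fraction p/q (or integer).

x̄ = F·x = [4, -3]
P̄ = F·P·Fᵀ + Q = [16 16; 16 41]
S = H·P̄·Hᵀ + R = [168]
K = P̄·Hᵀ·S⁻¹ = [-4/21; -41/84]
x' − x̄ = [4/7, 41/28] = K·y
y = (KᵀK)⁻¹·Kᵀ·(x' − x̄) = [-3]
z = y + H·x̄ = [-3] + [6] = [3]

z = [3]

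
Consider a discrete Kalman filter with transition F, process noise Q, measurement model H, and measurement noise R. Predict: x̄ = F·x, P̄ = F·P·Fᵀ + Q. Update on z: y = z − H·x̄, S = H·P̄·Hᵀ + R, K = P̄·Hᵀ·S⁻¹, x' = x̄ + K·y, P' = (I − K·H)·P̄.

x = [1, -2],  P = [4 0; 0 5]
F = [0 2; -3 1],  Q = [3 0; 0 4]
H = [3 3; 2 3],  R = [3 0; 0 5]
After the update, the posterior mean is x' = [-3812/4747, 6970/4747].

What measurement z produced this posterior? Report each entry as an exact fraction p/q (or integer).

z = [2, 3]

x̄ = F·x = [-4, -5]
P̄ = F·P·Fᵀ + Q = [23 10; 10 45]
S = H·P̄·Hᵀ + R = [795 693; 693 622]
K = P̄·Hᵀ·S⁻¹ = [2970/4747 -2729/4747; -1595/4747 2960/4747]
x' − x̄ = [15176/4747, 30705/4747] = K·y
y = (KᵀK)⁻¹·Kᵀ·(x' − x̄) = [29, 26]
z = y + H·x̄ = [29, 26] + [-27, -23] = [2, 3]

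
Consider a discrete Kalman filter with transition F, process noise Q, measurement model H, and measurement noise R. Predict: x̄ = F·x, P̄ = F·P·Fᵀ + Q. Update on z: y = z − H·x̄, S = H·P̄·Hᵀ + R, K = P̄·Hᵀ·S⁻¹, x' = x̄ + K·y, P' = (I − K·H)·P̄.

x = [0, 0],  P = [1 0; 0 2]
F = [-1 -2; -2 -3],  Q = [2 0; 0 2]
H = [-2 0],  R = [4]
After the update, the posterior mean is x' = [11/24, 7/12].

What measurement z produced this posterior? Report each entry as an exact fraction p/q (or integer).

x̄ = F·x = [0, 0]
P̄ = F·P·Fᵀ + Q = [11 14; 14 24]
S = H·P̄·Hᵀ + R = [48]
K = P̄·Hᵀ·S⁻¹ = [-11/24; -7/12]
x' − x̄ = [11/24, 7/12] = K·y
y = (KᵀK)⁻¹·Kᵀ·(x' − x̄) = [-1]
z = y + H·x̄ = [-1] + [0] = [-1]

z = [-1]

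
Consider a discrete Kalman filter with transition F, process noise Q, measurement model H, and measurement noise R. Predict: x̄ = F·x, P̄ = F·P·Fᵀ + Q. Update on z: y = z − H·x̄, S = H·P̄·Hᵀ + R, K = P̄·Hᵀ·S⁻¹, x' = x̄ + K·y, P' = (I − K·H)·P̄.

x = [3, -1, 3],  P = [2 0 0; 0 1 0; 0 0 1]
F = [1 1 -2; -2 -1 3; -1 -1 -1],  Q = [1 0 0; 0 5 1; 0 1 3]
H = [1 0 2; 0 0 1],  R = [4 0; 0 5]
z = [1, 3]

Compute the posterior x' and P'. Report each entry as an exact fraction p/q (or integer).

x' = [-689/263, 951/263, 324/263]
P' = [1480/263 -2126/263 -570/263; -2126/263 5035/263 865/263; -570/263 865/263 415/263]

x̄ = F·x = [-4, 4, -5]
P̄ = F·P·Fᵀ + Q = [8 -11 -1; -11 23 3; -1 3 7]
y = z − H·x̄ = [15, 8]
S = H·P̄·Hᵀ + R = [36 13; 13 12]
K = P̄·Hᵀ·S⁻¹ = [85/263 -114/263; -99/263 173/263; 65/263 83/263]
x' = x̄ + K·y = [-689/263, 951/263, 324/263]
P' = (I − K·H)·P̄ = [1480/263 -2126/263 -570/263; -2126/263 5035/263 865/263; -570/263 865/263 415/263]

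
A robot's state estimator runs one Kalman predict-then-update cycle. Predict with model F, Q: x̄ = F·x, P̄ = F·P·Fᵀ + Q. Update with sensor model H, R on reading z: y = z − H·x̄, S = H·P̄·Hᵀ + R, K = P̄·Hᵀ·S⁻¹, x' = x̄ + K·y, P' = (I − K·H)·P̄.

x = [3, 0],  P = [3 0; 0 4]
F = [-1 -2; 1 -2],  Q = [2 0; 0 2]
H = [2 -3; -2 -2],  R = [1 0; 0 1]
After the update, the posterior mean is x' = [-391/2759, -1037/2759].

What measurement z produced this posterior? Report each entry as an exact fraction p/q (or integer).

z = [1, 1]

x̄ = F·x = [-3, 3]
P̄ = F·P·Fᵀ + Q = [21 13; 13 21]
S = H·P̄·Hᵀ + R = [118 68; 68 273]
K = P̄·Hᵀ·S⁻¹ = [5443/27590 -4114/13795; -5477/27590 -2754/13795]
x' − x̄ = [7886/2759, -9314/2759] = K·y
y = (KᵀK)⁻¹·Kᵀ·(x' − x̄) = [16, 1]
z = y + H·x̄ = [16, 1] + [-15, 0] = [1, 1]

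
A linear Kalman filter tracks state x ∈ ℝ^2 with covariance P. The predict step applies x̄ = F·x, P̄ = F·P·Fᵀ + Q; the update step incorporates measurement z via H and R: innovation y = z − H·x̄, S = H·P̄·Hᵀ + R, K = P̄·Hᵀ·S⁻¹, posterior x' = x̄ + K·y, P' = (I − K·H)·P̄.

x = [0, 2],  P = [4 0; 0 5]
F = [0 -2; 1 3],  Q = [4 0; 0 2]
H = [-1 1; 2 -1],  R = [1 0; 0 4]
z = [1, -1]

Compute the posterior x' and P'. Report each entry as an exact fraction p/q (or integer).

x' = [-286/1135, 831/1135]
P' = [1716/1135 1824/1135; 1824/1135 2796/1135]

x̄ = F·x = [-4, 6]
P̄ = F·P·Fᵀ + Q = [24 -30; -30 51]
y = z − H·x̄ = [-9, 13]
S = H·P̄·Hᵀ + R = [136 -189; -189 271]
K = P̄·Hᵀ·S⁻¹ = [108/1135 402/1135; 972/1135 213/1135]
x' = x̄ + K·y = [-286/1135, 831/1135]
P' = (I − K·H)·P̄ = [1716/1135 1824/1135; 1824/1135 2796/1135]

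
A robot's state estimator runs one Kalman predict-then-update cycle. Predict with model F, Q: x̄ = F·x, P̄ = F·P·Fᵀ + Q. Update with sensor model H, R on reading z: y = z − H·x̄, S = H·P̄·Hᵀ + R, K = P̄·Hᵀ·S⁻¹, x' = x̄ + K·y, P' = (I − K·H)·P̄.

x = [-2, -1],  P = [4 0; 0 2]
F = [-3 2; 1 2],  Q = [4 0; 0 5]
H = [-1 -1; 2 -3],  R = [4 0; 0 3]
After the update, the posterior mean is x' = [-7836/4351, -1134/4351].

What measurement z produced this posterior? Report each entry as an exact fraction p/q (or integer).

x̄ = F·x = [4, -4]
P̄ = F·P·Fᵀ + Q = [48 -4; -4 17]
S = H·P̄·Hᵀ + R = [61 -49; -49 396]
K = P̄·Hᵀ·S⁻¹ = [-12132/21755 4432/21755; -8039/21755 -4236/21755]
x' − x̄ = [-25240/4351, 16270/4351] = K·y
y = (KᵀK)⁻¹·Kᵀ·(x' − x̄) = [2, -23]
z = y + H·x̄ = [2, -23] + [0, 20] = [2, -3]

z = [2, -3]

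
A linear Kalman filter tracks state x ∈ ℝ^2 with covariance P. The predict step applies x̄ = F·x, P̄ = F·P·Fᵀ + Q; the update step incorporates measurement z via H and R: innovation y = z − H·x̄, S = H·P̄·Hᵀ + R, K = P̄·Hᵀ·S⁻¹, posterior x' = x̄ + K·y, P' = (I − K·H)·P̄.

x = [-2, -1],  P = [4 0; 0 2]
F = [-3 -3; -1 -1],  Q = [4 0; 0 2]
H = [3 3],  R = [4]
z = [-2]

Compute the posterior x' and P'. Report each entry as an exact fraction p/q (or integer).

x' = [-183/461, -99/461]
P' = [746/461 -594/461; -594/461 646/461]

x̄ = F·x = [9, 3]
P̄ = F·P·Fᵀ + Q = [58 18; 18 8]
y = z − H·x̄ = [-38]
S = H·P̄·Hᵀ + R = [922]
K = P̄·Hᵀ·S⁻¹ = [114/461; 39/461]
x' = x̄ + K·y = [-183/461, -99/461]
P' = (I − K·H)·P̄ = [746/461 -594/461; -594/461 646/461]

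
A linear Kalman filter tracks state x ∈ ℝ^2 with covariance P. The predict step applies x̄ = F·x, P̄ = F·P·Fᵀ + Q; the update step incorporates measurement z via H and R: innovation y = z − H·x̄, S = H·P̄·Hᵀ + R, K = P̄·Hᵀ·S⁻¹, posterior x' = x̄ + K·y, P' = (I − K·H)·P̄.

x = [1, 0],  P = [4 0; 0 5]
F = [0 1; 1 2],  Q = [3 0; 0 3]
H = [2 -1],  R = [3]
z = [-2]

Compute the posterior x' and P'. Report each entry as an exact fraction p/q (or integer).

x̄ = F·x = [0, 1]
P̄ = F·P·Fᵀ + Q = [8 10; 10 27]
y = z − H·x̄ = [-1]
S = H·P̄·Hᵀ + R = [22]
K = P̄·Hᵀ·S⁻¹ = [3/11; -7/22]
x' = x̄ + K·y = [-3/11, 29/22]
P' = (I − K·H)·P̄ = [70/11 131/11; 131/11 545/22]

x' = [-3/11, 29/22]
P' = [70/11 131/11; 131/11 545/22]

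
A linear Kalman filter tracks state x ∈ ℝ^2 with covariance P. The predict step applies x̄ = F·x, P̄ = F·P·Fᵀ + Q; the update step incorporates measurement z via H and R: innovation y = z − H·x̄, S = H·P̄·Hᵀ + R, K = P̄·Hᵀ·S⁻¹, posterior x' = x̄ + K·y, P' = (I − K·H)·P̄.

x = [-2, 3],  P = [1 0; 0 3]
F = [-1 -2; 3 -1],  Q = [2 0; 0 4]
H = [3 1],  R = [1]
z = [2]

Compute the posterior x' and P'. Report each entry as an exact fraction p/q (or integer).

x̄ = F·x = [-4, -9]
P̄ = F·P·Fᵀ + Q = [15 3; 3 16]
y = z − H·x̄ = [23]
S = H·P̄·Hᵀ + R = [170]
K = P̄·Hᵀ·S⁻¹ = [24/85; 5/34]
x' = x̄ + K·y = [212/85, -191/34]
P' = (I − K·H)·P̄ = [123/85 -69/17; -69/17 419/34]

x' = [212/85, -191/34]
P' = [123/85 -69/17; -69/17 419/34]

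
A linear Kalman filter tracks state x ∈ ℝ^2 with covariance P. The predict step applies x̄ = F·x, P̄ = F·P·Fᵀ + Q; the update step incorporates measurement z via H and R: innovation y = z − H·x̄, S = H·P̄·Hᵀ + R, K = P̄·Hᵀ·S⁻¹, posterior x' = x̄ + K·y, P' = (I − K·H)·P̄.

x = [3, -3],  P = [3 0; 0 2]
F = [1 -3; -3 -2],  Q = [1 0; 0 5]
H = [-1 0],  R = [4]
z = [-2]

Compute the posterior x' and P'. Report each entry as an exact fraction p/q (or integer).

x̄ = F·x = [12, -3]
P̄ = F·P·Fᵀ + Q = [22 3; 3 40]
y = z − H·x̄ = [10]
S = H·P̄·Hᵀ + R = [26]
K = P̄·Hᵀ·S⁻¹ = [-11/13; -3/26]
x' = x̄ + K·y = [46/13, -54/13]
P' = (I − K·H)·P̄ = [44/13 6/13; 6/13 1031/26]

x' = [46/13, -54/13]
P' = [44/13 6/13; 6/13 1031/26]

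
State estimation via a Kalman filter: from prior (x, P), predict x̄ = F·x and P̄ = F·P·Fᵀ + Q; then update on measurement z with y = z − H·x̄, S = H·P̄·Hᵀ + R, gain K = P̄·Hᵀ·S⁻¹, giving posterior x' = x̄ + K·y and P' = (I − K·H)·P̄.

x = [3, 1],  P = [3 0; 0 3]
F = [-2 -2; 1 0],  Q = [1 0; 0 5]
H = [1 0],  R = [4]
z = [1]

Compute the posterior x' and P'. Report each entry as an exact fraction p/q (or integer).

x' = [-7/29, 33/29]
P' = [100/29 -24/29; -24/29 196/29]

x̄ = F·x = [-8, 3]
P̄ = F·P·Fᵀ + Q = [25 -6; -6 8]
y = z − H·x̄ = [9]
S = H·P̄·Hᵀ + R = [29]
K = P̄·Hᵀ·S⁻¹ = [25/29; -6/29]
x' = x̄ + K·y = [-7/29, 33/29]
P' = (I − K·H)·P̄ = [100/29 -24/29; -24/29 196/29]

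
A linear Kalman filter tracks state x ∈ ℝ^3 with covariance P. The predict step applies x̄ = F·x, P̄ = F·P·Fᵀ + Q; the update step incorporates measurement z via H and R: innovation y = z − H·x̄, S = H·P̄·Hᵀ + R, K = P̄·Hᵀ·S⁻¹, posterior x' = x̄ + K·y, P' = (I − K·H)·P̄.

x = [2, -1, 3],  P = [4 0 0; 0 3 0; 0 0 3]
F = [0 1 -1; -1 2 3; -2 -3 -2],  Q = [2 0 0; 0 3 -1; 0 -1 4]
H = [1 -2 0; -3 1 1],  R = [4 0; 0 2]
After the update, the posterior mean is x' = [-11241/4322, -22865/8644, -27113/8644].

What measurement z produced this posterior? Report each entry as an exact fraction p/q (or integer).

z = [3, 2]

x̄ = F·x = [-4, 5, -7]
P̄ = F·P·Fᵀ + Q = [8 -3 -3; -3 46 -29; -3 -29 59]
S = H·P̄·Hᵀ + R = [208 -82; -82 157]
K = P̄·Hᵀ·S⁻¹ = [-131/12966 -1273/6483; -4261/8644 -397/4322; 11833/25932 6311/12966]
x' − x̄ = [6047/4322, -66085/8644, 33395/8644] = K·y
y = (KᵀK)⁻¹·Kᵀ·(x' − x̄) = [17, -8]
z = y + H·x̄ = [17, -8] + [-14, 10] = [3, 2]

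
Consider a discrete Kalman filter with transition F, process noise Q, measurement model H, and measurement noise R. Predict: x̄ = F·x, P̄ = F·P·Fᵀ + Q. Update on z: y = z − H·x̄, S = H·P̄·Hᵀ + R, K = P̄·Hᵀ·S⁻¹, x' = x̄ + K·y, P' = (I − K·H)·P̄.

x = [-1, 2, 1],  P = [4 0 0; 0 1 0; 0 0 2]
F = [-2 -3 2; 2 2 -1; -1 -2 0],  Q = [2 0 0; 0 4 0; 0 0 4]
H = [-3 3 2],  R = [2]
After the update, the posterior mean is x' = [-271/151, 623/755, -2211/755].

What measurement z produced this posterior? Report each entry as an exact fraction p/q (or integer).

z = [2]

x̄ = F·x = [-2, 1, -3]
P̄ = F·P·Fᵀ + Q = [35 -26 14; -26 26 -12; 14 -12 12]
S = H·P̄·Hᵀ + R = [755]
K = P̄·Hᵀ·S⁻¹ = [-31/151; 132/755; -54/755]
x' − x̄ = [31/151, -132/755, 54/755] = K·y
y = (KᵀK)⁻¹·Kᵀ·(x' − x̄) = [-1]
z = y + H·x̄ = [-1] + [3] = [2]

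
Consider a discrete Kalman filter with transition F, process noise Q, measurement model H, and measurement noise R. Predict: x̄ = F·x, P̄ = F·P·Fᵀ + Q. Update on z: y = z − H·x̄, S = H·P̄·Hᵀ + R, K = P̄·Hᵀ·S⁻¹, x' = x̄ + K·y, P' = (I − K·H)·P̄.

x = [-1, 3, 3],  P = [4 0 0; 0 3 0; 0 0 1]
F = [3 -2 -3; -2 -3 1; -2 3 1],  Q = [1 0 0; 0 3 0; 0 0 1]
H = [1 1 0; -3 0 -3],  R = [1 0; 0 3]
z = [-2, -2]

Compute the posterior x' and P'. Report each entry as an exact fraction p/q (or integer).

x' = [649/853, -2576/853, -213/853]
P' = [8577/853 -16057/1706 -16435/1706; -16057/1706 8323/853 15335/1706; -16435/1706 15335/1706 8135/853]

x̄ = F·x = [-18, -4, 14]
P̄ = F·P·Fᵀ + Q = [58 -9 -45; -9 47 -10; -45 -10 45]
y = z − H·x̄ = [20, -14]
S = H·P̄·Hᵀ + R = [88 18; 18 120]
K = P̄·Hᵀ·S⁻¹ = [1097/1706 -719/1706; 589/1706 361/853; -550/853 165/1706]
x' = x̄ + K·y = [649/853, -2576/853, -213/853]
P' = (I − K·H)·P̄ = [8577/853 -16057/1706 -16435/1706; -16057/1706 8323/853 15335/1706; -16435/1706 15335/1706 8135/853]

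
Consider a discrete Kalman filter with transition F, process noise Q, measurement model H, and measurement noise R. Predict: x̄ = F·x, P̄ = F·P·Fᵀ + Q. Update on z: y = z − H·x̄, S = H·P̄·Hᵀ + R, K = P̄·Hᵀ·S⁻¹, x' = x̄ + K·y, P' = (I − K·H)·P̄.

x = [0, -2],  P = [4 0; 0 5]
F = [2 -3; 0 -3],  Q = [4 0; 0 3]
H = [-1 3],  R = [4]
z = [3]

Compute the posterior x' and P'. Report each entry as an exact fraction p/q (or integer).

x̄ = F·x = [6, 6]
P̄ = F·P·Fᵀ + Q = [65 45; 45 48]
y = z − H·x̄ = [-9]
S = H·P̄·Hᵀ + R = [231]
K = P̄·Hᵀ·S⁻¹ = [10/33; 3/7]
x' = x̄ + K·y = [36/11, 15/7]
P' = (I − K·H)·P̄ = [1445/33 15; 15 39/7]

x' = [36/11, 15/7]
P' = [1445/33 15; 15 39/7]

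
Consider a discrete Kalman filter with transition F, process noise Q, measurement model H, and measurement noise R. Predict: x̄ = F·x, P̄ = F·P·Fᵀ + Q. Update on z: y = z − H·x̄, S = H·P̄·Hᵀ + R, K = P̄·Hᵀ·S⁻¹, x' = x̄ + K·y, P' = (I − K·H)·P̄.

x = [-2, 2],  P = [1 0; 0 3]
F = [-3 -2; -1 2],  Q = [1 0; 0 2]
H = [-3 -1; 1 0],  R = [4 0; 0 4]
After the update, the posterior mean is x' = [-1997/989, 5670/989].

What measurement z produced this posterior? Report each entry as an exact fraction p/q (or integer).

z = [1, -1]

x̄ = F·x = [2, 6]
P̄ = F·P·Fᵀ + Q = [22 -9; -9 15]
S = H·P̄·Hᵀ + R = [163 -57; -57 26]
K = P̄·Hᵀ·S⁻¹ = [-228/989 337/989; -201/989 -783/989]
x' − x̄ = [-3975/989, -264/989] = K·y
y = (KᵀK)⁻¹·Kᵀ·(x' − x̄) = [13, -3]
z = y + H·x̄ = [13, -3] + [-12, 2] = [1, -1]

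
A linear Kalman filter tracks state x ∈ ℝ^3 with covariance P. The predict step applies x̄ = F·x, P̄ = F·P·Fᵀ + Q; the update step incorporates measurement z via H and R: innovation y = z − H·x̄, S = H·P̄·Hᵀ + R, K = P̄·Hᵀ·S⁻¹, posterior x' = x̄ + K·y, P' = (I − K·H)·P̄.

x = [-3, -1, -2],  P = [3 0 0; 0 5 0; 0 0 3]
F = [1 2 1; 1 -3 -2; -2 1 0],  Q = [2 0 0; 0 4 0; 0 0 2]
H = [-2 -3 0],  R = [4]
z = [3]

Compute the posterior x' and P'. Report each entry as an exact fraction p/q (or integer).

x̄ = F·x = [-7, 4, 5]
P̄ = F·P·Fᵀ + Q = [28 -33 4; -33 64 -21; 4 -21 19]
y = z − H·x̄ = [1]
S = H·P̄·Hᵀ + R = [296]
K = P̄·Hᵀ·S⁻¹ = [43/296; -63/148; 55/296]
x' = x̄ + K·y = [-2029/296, 529/148, 1535/296]
P' = (I − K·H)·P̄ = [6439/296 -2175/148 -1181/296; -2175/148 767/74 357/148; -1181/296 357/148 2599/296]

x' = [-2029/296, 529/148, 1535/296]
P' = [6439/296 -2175/148 -1181/296; -2175/148 767/74 357/148; -1181/296 357/148 2599/296]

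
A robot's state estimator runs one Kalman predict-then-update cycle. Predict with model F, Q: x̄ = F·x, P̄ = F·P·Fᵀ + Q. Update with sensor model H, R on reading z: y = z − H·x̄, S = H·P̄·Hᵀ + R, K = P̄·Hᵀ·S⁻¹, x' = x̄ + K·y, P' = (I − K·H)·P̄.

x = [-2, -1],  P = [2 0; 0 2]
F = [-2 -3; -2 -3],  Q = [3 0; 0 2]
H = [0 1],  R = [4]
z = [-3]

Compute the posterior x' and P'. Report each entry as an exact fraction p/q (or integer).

x̄ = F·x = [7, 7]
P̄ = F·P·Fᵀ + Q = [29 26; 26 28]
y = z − H·x̄ = [-10]
S = H·P̄·Hᵀ + R = [32]
K = P̄·Hᵀ·S⁻¹ = [13/16; 7/8]
x' = x̄ + K·y = [-9/8, -7/4]
P' = (I − K·H)·P̄ = [63/8 13/4; 13/4 7/2]

x' = [-9/8, -7/4]
P' = [63/8 13/4; 13/4 7/2]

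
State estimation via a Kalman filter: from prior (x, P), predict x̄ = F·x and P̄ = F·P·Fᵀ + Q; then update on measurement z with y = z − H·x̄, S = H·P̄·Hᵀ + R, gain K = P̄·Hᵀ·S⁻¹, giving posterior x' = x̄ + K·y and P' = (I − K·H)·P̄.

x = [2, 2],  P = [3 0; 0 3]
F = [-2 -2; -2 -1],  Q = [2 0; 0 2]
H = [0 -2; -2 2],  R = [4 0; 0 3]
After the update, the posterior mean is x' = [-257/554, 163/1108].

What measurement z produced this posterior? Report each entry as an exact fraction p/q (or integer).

x̄ = F·x = [-8, -6]
P̄ = F·P·Fᵀ + Q = [26 18; 18 17]
S = H·P̄·Hᵀ + R = [72 4; 4 31]
K = P̄·Hᵀ·S⁻¹ = [-263/554 -126/277; -523/1108 -1/277]
x' − x̄ = [4175/554, 6811/1108] = K·y
y = (KᵀK)⁻¹·Kᵀ·(x' − x̄) = [-13, -3]
z = y + H·x̄ = [-13, -3] + [12, 4] = [-1, 1]

z = [-1, 1]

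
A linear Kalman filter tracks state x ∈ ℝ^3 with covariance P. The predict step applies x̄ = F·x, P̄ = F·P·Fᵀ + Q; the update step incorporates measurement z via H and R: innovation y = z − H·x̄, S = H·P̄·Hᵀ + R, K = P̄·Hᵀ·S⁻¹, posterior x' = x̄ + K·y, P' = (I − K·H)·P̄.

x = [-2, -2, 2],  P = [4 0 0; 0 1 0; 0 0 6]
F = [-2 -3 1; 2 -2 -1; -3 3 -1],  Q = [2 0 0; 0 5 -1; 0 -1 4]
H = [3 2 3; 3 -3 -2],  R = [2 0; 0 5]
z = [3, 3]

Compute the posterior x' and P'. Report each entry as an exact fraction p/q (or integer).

x̄ = F·x = [12, -2, -2]
P̄ = F·P·Fᵀ + Q = [33 -16 9; -16 31 -25; 9 -25 55]
y = z − H·x̄ = [-23, -43]
S = H·P̄·Hᵀ + R = [588 181; 181 681]
K = P̄·Hᵀ·S⁻¹ = [40665/367667 58838/367667; -25070/367667 -42467/367667; 98150/367667 -30406/367667]
x' = x̄ + K·y = [946675/367667, 1667357/367667, -1685326/367667]
P' = (I − K·H)·P̄ = [720399/367667 1952151/367667 -1994723/367667; 1952151/367667 6003910/367667 -5971471/367667; -1994723/367667 -5971471/367667 6041137/367667]

x' = [946675/367667, 1667357/367667, -1685326/367667]
P' = [720399/367667 1952151/367667 -1994723/367667; 1952151/367667 6003910/367667 -5971471/367667; -1994723/367667 -5971471/367667 6041137/367667]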